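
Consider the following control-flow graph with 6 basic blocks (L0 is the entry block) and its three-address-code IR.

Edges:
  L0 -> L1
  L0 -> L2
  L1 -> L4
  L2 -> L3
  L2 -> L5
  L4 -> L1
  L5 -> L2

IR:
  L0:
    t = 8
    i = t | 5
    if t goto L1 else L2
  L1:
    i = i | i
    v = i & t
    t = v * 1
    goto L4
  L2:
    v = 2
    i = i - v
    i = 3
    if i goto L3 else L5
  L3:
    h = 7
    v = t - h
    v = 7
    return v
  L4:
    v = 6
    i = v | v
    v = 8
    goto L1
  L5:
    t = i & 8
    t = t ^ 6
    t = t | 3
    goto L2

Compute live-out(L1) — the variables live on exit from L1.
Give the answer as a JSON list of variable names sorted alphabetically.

Answer: ["t"]

Derivation:
Per-block:
  L0: def={i,t} ue=∅
  L1: def={i,t,v} ue={i,t}
  L2: def={i,v} ue={i}
  L3: def={h,v} ue={t}
  L4: def={i,v} ue=∅
  L5: def={t} ue={i}

Live sets:
  L0: in=∅ out={i,t}
  L1: in={i,t} out={t}
  L2: in={i,t} out={i,t}
  L3: in={t} out=∅
  L4: in={t} out={i,t}
  L5: in={i} out={i,t}

live-out(L1) = ["t"]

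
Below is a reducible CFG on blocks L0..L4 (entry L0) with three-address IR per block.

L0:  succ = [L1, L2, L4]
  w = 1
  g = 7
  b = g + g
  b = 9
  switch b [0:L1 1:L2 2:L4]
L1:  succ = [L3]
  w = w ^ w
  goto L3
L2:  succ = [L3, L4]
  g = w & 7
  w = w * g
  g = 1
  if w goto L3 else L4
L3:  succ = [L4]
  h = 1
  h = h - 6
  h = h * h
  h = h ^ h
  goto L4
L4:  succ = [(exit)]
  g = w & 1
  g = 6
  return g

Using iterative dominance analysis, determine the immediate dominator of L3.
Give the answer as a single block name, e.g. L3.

Answer: L0

Derivation:
idom tree: L1←L0 L2←L0 L3←L0 L4←L0
Dom∩ at merges:
  L3: preds {L1,L2}: {L0,L1} ∩ {L0,L2} = {L0}; idom=L0
  L4: preds {L0,L2,L3}: {L0} ∩ {L0,L2} ∩ {L0,L3} = {L0}; idom=L0

idom(L3) = L0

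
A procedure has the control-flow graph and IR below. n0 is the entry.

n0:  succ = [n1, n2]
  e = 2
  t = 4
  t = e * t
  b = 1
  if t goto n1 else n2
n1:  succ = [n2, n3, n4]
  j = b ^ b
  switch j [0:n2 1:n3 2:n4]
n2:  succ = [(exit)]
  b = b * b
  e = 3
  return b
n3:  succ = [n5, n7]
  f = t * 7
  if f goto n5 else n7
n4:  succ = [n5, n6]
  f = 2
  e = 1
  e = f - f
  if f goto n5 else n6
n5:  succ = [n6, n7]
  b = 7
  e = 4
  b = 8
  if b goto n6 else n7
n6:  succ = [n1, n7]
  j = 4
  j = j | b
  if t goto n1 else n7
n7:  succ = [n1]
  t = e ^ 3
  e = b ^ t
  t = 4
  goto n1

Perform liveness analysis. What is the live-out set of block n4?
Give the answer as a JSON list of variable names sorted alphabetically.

Block summaries:
  n0: def={b,e,t} ue=∅
  n1: def={j} ue={b}
  n2: def={b,e} ue={b}
  n3: def={f} ue={t}
  n4: def={e,f} ue=∅
  n5: def={b,e} ue=∅
  n6: def={j} ue={b,t}
  n7: def={e,t} ue={b,e}

Liveness:
  live n0: ∅→{b,e,t}
  live n1: {b,e,t}→{b,e,t}
  live n2: {b}→∅
  live n3: {b,e,t}→{b,e,t}
  live n4: {b,t}→{b,e,t}
  live n5: {t}→{b,e,t}
  live n6: {b,e,t}→{b,e,t}
  live n7: {b,e}→{b,e,t}

live-out(n4) = ["b", "e", "t"]

Answer: ["b", "e", "t"]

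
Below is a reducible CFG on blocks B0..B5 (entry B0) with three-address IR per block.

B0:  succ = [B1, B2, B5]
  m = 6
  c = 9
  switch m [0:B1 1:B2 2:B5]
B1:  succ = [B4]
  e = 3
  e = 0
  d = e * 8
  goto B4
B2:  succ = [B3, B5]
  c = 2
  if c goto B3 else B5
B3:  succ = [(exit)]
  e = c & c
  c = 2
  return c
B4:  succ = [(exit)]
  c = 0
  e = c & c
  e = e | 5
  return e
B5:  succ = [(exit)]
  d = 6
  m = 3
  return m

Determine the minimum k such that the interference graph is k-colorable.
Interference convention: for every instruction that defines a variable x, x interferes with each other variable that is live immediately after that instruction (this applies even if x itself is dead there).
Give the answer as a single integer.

Block summaries:
  B0: {c,m} / ∅
  B1: {d,e} / ∅
  B2: {c} / ∅
  B3: {c,e} / {c}
  B4: {c,e} / ∅
  B5: {d,m} / ∅

Live sets:
  B0 li=∅ lo=∅
  B1 li=∅ lo=∅
  B2 li=∅ lo={c}
  B3 li={c} lo=∅
  B4 li=∅ lo=∅
  B5 li=∅ lo=∅

Interference:
  c — {m}
  d — ∅
  e — ∅
  m — {c}

Registers:
  {c,m} pairwise interfere (2-clique) ⇒ χ ≥ 2
  2-colouring: R0={c,d,e}  R1={m}
  χ = 2

Answer: 2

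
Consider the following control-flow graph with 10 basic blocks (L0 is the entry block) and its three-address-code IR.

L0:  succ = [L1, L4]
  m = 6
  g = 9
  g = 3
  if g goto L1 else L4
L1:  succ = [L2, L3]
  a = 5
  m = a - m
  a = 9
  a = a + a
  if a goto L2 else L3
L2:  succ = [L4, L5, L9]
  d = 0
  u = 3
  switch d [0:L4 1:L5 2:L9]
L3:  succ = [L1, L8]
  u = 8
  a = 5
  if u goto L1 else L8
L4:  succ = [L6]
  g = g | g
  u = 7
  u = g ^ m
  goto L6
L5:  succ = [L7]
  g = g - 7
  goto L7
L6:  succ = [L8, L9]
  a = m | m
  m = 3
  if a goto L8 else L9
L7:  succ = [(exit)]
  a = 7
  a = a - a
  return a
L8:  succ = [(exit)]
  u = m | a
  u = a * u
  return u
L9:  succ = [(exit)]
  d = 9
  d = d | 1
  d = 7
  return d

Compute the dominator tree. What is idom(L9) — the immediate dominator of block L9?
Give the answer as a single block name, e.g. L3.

idom tree: L1←L0 L2←L1 L3←L1 L4←L0 L5←L2 L6←L4 L7←L5 L8←L0 L9←L0
Dom at joins:
  L1: preds {L0,L3}: {L0} ∩ {L0,L1,L3} = {L0}; idom=L0
  L4: preds {L0,L2}: {L0} ∩ {L0,L1,L2} = {L0}; idom=L0
  L8: preds {L3,L6}: {L0,L1,L3} ∩ {L0,L4,L6} = {L0}; idom=L0
  L9: preds {L2,L6}: {L0,L1,L2} ∩ {L0,L4,L6} = {L0}; idom=L0

idom(L9) = L0

Answer: L0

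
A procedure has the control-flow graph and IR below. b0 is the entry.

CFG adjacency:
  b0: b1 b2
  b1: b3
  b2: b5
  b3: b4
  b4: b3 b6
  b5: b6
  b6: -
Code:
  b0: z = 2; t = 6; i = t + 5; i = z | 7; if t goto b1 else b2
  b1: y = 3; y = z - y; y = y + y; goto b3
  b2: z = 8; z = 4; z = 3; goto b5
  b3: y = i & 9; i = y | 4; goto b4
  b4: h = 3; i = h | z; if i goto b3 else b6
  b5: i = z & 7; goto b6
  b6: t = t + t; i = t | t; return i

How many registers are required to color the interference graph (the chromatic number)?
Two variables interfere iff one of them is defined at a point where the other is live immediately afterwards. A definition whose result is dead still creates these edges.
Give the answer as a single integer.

def/use:
  b0: def={i,t,z} ue=∅
  b1: def={y} ue={z}
  b2: def={z} ue=∅
  b3: def={i,y} ue={i}
  b4: def={h,i} ue={z}
  b5: def={i} ue={z}
  b6: def={i,t} ue={t}

Backward fixpoint:
  live b0: ∅→{i,t,z}
  live b1: {i,t,z}→{i,t,z}
  live b2: {t}→{t,z}
  live b3: {i,t,z}→{t,z}
  live b4: {t,z}→{i,t,z}
  live b5: {t,z}→{t}
  live b6: {t}→∅

Conflict graph:
  h — {t,z}
  i — {t,y,z}
  t — {h,i,y,z}
  y — {i,t,z}
  z — {h,i,t,y}

Registers:
  lower bound: {i,t,y,z} mutually conflict ⇒ χ ≥ 4
  4-colouring: r0={t}  r1={z}  r2={h,i}  r3={y}
  χ = 4

Answer: 4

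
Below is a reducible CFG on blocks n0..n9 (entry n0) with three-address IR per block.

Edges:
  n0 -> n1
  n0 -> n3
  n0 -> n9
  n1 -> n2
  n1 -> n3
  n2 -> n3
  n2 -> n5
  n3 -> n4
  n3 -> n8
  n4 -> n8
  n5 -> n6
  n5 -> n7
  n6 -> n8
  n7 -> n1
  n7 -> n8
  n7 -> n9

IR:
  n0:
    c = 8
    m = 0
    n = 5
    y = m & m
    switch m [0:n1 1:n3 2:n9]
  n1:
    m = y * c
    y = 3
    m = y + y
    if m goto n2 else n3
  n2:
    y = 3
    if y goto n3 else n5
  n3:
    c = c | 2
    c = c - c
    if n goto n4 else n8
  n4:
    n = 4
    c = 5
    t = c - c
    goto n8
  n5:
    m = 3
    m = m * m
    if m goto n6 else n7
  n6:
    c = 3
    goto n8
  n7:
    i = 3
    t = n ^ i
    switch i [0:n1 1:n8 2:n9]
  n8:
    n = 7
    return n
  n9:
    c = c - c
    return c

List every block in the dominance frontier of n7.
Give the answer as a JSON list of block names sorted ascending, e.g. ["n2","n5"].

Answer: ["n1", "n8", "n9"]

Analysis:
idom tree: n1←n0 n2←n1 n3←n0 n4←n3 n5←n2 n6←n5 n7←n5 n8←n0 n9←n0
Dom at joins:
  n1: preds {n0,n7}: {n0} ∩ {n0,n1,n2,n5,n7} = {n0}; idom=n0
  n3: preds {n0,n1,n2}: {n0} ∩ {n0,n1} ∩ {n0,n1,n2} = {n0}; idom=n0
  n8: preds {n3,n4,n6,n7}: {n0,n3} ∩ {n0,n3,n4} ∩ {n0,n1,n2,n5,n6} ∩ {n0,n1,n2,n5,n7} = {n0}; idom=n0
  n9: preds {n0,n7}: {n0} ∩ {n0,n1,n2,n5,n7} = {n0}; idom=n0

DF derivation:
  n1←n0: walk · to n0
  n1←n7: walk n7→n5→n2→n1 to n0
  n3←n0: walk · to n0
  n3←n1: walk n1 to n0
  n3←n2: walk n2→n1 to n0
  n8←n3: walk n3 to n0
  n8←n4: walk n4→n3 to n0
  n8←n6: walk n6→n5→n2→n1 to n0
  n8←n7: walk n7→n5→n2→n1 to n0
  n9←n0: walk · to n0
  n9←n7: walk n7→n5→n2→n1 to n0
  n0: DF=∅
  n1: DF={n1,n3,n8,n9}
  n2: DF={n1,n3,n8,n9}
  n3: DF={n8}
  n4: DF={n8}
  n5: DF={n1,n8,n9}
  n6: DF={n8}
  n7: DF={n1,n8,n9}
  n8: DF=∅
  n9: DF=∅

DF(n7) = ["n1", "n8", "n9"]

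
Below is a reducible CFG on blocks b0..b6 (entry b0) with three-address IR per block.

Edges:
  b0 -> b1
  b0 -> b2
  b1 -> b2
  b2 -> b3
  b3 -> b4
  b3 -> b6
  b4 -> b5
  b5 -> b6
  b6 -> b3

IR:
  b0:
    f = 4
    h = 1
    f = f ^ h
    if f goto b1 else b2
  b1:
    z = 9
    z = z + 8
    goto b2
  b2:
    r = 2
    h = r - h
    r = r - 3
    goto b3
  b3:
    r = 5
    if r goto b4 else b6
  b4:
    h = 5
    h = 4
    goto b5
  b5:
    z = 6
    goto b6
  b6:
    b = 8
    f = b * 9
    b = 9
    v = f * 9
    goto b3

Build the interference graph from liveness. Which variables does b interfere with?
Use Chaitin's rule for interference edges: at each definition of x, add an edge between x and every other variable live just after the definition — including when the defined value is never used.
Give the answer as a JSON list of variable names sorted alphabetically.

def/use:
  b0 def {f,h} use ∅
  b1 def {z} use ∅
  b2 def {h,r} use {h}
  b3 def {r} use ∅
  b4 def {h} use ∅
  b5 def {z} use ∅
  b6 def {b,f,v} use ∅

Live sets:
  live b0: ∅→{h}
  live b1: {h}→{h}
  live b2: {h}→∅
  live b3: ∅→∅
  live b4: ∅→∅
  live b5: ∅→∅
  live b6: ∅→∅

Interfere edges:
  b — {f}
  f — {b,h}
  h — {f,r,z}
  r — {h}
  v — ∅
  z — {h}

N(b) = ["f"]

Answer: ["f"]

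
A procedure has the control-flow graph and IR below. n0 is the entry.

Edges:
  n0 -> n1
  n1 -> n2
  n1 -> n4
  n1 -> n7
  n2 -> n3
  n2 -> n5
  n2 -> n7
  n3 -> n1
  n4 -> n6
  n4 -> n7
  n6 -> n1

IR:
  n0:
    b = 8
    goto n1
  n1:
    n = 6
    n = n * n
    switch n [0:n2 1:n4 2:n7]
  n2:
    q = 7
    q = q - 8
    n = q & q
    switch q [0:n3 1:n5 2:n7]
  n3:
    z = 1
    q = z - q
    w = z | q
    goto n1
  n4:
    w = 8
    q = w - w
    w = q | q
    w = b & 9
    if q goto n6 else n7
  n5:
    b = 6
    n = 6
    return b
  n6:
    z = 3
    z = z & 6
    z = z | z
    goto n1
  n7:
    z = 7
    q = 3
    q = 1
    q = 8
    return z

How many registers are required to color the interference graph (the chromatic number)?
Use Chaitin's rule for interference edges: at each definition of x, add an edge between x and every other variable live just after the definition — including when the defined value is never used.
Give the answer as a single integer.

Per-block:
  n0: def={b} ue=∅
  n1: def={n} ue=∅
  n2: def={n,q} ue=∅
  n3: def={q,w,z} ue={q}
  n4: def={q,w} ue={b}
  n5: def={b,n} ue=∅
  n6: def={z} ue=∅
  n7: def={q,z} ue=∅

Backward fixpoint:
  n0: in=∅ out={b}
  n1: in={b} out={b}
  n2: in={b} out={b,q}
  n3: in={b,q} out={b}
  n4: in={b} out={b}
  n5: in=∅ out=∅
  n6: in={b} out={b}
  n7: in=∅ out=∅

Interference:
  b: {n,q,w,z}
  n: {b,q}
  q: {b,n,w,z}
  w: {b,q}
  z: {b,q}

Chromatic number:
  lower bound: {b,n,q} mutually conflict ⇒ χ ≥ 3
  assign b→c0 n→c2 q→c1 w→c2 z→c2 — no edge inside a register ⇒ χ ≤ 3
  χ = 3

Answer: 3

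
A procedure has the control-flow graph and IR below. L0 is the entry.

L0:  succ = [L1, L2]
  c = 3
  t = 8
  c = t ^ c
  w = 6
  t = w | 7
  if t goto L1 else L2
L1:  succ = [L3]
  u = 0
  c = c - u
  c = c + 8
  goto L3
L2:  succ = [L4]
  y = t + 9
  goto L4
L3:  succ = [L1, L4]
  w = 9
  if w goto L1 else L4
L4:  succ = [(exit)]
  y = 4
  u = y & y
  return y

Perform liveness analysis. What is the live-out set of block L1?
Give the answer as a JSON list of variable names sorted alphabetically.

Answer: ["c"]

Working:
Per-block:
  L0 def {c,t,w} use ∅
  L1 def {c,u} use {c}
  L2 def {y} use {t}
  L3 def {w} use ∅
  L4 def {u,y} use ∅

Live sets:
  L0 li=∅ lo={c,t}
  L1 li={c} lo={c}
  L2 li={t} lo=∅
  L3 li={c} lo={c}
  L4 li=∅ lo=∅

live-out(L1) = ["c"]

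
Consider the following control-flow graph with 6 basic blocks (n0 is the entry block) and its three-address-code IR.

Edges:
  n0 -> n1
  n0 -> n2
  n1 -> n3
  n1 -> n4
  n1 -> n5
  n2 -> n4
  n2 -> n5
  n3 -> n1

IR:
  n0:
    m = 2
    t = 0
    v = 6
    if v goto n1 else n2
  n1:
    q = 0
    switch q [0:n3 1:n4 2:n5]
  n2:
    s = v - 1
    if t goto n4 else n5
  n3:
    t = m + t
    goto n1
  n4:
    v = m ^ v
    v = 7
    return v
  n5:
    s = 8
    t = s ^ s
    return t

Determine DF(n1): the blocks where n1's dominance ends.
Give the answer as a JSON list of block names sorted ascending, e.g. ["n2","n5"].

idom tree: n1←n0 n2←n0 n3←n1 n4←n0 n5←n0
Dom at joins:
  n1: preds {n0,n3}: {n0} ∩ {n0,n1,n3} = {n0}; idom=n0
  n4: preds {n1,n2}: {n0,n1} ∩ {n0,n2} = {n0}; idom=n0
  n5: preds {n1,n2}: {n0,n1} ∩ {n0,n2} = {n0}; idom=n0

DF derivation:
  n1←n0: walk · to n0
  n1←n3: walk n3→n1 to n0
  n4←n1: walk n1 to n0
  n4←n2: walk n2 to n0
  n5←n1: walk n1 to n0
  n5←n2: walk n2 to n0
  DF(n0)=∅
  DF(n1)={n1,n4,n5}
  DF(n2)={n4,n5}
  DF(n3)={n1}
  DF(n4)=∅
  DF(n5)=∅

DF(n1) = ["n1", "n4", "n5"]

Answer: ["n1", "n4", "n5"]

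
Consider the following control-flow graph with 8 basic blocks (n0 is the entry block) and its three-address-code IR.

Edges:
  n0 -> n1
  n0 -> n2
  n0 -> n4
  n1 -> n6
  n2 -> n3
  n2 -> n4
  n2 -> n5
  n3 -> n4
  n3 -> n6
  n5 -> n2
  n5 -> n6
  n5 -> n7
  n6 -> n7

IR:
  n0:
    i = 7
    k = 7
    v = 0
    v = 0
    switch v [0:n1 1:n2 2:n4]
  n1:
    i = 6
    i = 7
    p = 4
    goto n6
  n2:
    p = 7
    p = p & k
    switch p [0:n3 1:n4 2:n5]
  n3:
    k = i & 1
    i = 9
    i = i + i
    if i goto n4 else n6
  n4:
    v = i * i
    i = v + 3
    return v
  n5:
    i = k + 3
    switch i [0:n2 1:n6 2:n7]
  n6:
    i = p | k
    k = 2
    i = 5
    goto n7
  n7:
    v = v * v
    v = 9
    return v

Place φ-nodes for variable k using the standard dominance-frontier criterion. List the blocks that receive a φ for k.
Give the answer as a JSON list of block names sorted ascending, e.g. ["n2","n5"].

Answer: ["n4", "n6", "n7"]

Derivation:
idom tree: n1←n0 n2←n0 n3←n2 n4←n0 n5←n2 n6←n0 n7←n0
Dom∩ at merges:
  n2: preds {n0,n5}: {n0} ∩ {n0,n2,n5} = {n0}; idom=n0
  n4: preds {n0,n2,n3}: {n0} ∩ {n0,n2} ∩ {n0,n2,n3} = {n0}; idom=n0
  n6: preds {n1,n3,n5}: {n0,n1} ∩ {n0,n2,n3} ∩ {n0,n2,n5} = {n0}; idom=n0
  n7: preds {n5,n6}: {n0,n2,n5} ∩ {n0,n6} = {n0}; idom=n0

DF derivation:
  join n2 pred n0: · stop@n0
  join n2 pred n5: n5→n2 stop@n0
  join n4 pred n0: · stop@n0
  join n4 pred n2: n2 stop@n0
  join n4 pred n3: n3→n2 stop@n0
  join n6 pred n1: n1 stop@n0
  join n6 pred n3: n3→n2 stop@n0
  join n6 pred n5: n5→n2 stop@n0
  join n7 pred n5: n5→n2 stop@n0
  join n7 pred n6: n6 stop@n0
  n0 → ∅
  n1 → {n6}
  n2 → {n2,n4,n6,n7}
  n3 → {n4,n6}
  n4 → ∅
  n5 → {n2,n6,n7}
  n6 → {n7}
  n7 → ∅

φ for k: defs {n0,n3,n6}
  DF⁺ = {n4,n6,n7}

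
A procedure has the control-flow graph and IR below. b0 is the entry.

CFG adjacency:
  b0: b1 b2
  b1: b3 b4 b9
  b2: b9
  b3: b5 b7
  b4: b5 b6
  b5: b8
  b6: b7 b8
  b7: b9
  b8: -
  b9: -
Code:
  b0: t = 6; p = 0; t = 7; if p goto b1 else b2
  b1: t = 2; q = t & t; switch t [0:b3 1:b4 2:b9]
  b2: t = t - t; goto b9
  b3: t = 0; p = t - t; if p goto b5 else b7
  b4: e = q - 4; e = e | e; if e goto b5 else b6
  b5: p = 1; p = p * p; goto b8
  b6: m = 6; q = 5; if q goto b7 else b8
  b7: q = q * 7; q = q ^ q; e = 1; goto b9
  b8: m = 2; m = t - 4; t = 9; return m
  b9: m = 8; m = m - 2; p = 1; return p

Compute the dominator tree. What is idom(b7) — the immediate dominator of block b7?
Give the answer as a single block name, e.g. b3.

Answer: b1

Analysis:
idom tree: b1←b0 b2←b0 b3←b1 b4←b1 b5←b1 b6←b4 b7←b1 b8←b1 b9←b0
Join-block Dom:
  b5: preds {b3,b4}: {b0,b1,b3} ∩ {b0,b1,b4} = {b0,b1}; idom=b1
  b7: preds {b3,b6}: {b0,b1,b3} ∩ {b0,b1,b4,b6} = {b0,b1}; idom=b1
  b8: preds {b5,b6}: {b0,b1,b5} ∩ {b0,b1,b4,b6} = {b0,b1}; idom=b1
  b9: preds {b1,b2,b7}: {b0,b1} ∩ {b0,b2} ∩ {b0,b1,b7} = {b0}; idom=b0

idom(b7) = b1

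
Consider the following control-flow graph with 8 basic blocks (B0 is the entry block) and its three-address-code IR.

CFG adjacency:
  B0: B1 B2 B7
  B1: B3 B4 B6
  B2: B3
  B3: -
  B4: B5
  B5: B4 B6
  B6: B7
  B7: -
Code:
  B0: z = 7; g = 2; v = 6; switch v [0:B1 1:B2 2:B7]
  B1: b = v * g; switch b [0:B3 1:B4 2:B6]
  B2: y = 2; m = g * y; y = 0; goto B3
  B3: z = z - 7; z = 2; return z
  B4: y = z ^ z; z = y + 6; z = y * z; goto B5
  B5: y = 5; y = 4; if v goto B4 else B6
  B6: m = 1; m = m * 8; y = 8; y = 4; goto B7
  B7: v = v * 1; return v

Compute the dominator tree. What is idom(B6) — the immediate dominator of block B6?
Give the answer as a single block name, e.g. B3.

Answer: B1

Working:
idom tree: B1←B0 B2←B0 B3←B0 B4←B1 B5←B4 B6←B1 B7←B0
Dom at joins:
  B3: preds {B1,B2}: {B0,B1} ∩ {B0,B2} = {B0}; idom=B0
  B4: preds {B1,B5}: {B0,B1} ∩ {B0,B1,B4,B5} = {B0,B1}; idom=B1
  B6: preds {B1,B5}: {B0,B1} ∩ {B0,B1,B4,B5} = {B0,B1}; idom=B1
  B7: preds {B0,B6}: {B0} ∩ {B0,B1,B6} = {B0}; idom=B0

idom(B6) = B1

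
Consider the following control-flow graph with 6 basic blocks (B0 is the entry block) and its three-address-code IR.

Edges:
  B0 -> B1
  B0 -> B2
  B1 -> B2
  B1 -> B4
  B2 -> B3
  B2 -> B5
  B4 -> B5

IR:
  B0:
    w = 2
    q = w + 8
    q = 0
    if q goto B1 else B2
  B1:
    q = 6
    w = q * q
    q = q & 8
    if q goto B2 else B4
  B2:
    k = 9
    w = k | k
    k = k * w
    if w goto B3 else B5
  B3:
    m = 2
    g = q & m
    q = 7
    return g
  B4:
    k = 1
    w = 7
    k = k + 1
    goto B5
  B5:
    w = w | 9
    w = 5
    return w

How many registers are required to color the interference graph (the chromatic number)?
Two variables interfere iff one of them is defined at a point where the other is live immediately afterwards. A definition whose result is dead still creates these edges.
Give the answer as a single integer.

def/use:
  B0: def={q,w} ue=∅
  B1: def={q,w} ue=∅
  B2: def={k,w} ue=∅
  B3: def={g,m,q} ue={q}
  B4: def={k,w} ue=∅
  B5: def={w} ue={w}

Backward fixpoint:
  live B0: ∅→{q}
  live B1: ∅→{q}
  live B2: {q}→{q,w}
  live B3: {q}→∅
  live B4: ∅→{w}
  live B5: {w}→∅

Interference:
  g↔{q}
  k↔{q,w}
  m↔{q}
  q↔{g,k,m,w}
  w↔{k,q}

Colouring:
  lower bound: {k,q,w} mutually conflict ⇒ χ ≥ 3
  3-colouring: r0={q}  r1={g,k,m}  r2={w}
  χ = 3

Answer: 3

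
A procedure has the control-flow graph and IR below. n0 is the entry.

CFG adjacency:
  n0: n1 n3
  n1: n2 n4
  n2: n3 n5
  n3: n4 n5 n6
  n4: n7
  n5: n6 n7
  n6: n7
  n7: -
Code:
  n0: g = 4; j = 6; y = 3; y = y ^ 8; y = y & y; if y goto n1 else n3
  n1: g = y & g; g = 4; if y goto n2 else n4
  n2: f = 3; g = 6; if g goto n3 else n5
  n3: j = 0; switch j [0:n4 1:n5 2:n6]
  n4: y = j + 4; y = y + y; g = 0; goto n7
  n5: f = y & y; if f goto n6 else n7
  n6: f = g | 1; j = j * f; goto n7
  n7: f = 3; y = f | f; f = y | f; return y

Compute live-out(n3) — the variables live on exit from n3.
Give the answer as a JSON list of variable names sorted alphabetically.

Answer: ["g", "j", "y"]

Working:
Per-block:
  n0: {g,j,y} / ∅
  n1: {g} / {g,y}
  n2: {f,g} / ∅
  n3: {j} / ∅
  n4: {g,y} / {j}
  n5: {f} / {y}
  n6: {f,j} / {g,j}
  n7: {f,y} / ∅

Live sets:
  n0: in=∅ out={g,j,y}
  n1: in={g,j,y} out={j,y}
  n2: in={j,y} out={g,j,y}
  n3: in={g,y} out={g,j,y}
  n4: in={j} out=∅
  n5: in={g,j,y} out={g,j}
  n6: in={g,j} out=∅
  n7: in=∅ out=∅

live-out(n3) = ["g", "j", "y"]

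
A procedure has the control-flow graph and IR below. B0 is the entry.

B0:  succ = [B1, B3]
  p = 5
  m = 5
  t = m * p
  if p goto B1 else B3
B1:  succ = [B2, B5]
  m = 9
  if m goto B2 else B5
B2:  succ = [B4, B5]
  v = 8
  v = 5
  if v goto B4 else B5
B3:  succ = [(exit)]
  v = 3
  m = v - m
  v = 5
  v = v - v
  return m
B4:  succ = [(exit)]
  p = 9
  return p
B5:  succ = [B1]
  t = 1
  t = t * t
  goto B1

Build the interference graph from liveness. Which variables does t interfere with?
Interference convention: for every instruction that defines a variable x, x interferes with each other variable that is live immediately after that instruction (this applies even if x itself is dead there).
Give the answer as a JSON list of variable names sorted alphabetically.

Answer: ["m", "p"]

Derivation:
Per-block:
  B0 def {m,p,t} use ∅
  B1 def {m} use ∅
  B2 def {v} use ∅
  B3 def {m,v} use {m}
  B4 def {p} use ∅
  B5 def {t} use ∅

Liveness:
  live B0: ∅→{m}
  live B1: ∅→∅
  live B2: ∅→∅
  live B3: {m}→∅
  live B4: ∅→∅
  live B5: ∅→∅

Interfere edges:
  m↔{p,t,v}
  p↔{m,t}
  t↔{m,p}
  v↔{m}

N(t) = ["m", "p"]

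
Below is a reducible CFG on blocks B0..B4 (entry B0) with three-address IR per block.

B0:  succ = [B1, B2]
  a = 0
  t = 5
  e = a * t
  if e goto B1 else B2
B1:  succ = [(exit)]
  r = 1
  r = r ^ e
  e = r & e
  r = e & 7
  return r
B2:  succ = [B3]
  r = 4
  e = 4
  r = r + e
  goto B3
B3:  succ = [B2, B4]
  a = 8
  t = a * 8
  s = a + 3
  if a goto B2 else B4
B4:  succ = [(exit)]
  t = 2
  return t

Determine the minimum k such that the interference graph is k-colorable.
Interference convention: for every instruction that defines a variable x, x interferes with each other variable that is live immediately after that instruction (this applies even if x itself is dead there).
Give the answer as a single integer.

def/use:
  B0: {a,e,t} / ∅
  B1: {e,r} / {e}
  B2: {e,r} / ∅
  B3: {a,s,t} / ∅
  B4: {t} / ∅

Live sets:
  live B0: ∅→{e}
  live B1: {e}→∅
  live B2: ∅→∅
  live B3: ∅→∅
  live B4: ∅→∅

Conflict graph:
  a↔{s,t}
  e↔{r}
  r↔{e}
  s↔{a}
  t↔{a}

Chromatic number:
  {a,s} pairwise interfere (2-clique) ⇒ χ ≥ 2
  assign a→r0 e→r0 r→r1 s→r1 t→r1 — no edge inside a register ⇒ χ ≤ 2
  χ = 2

Answer: 2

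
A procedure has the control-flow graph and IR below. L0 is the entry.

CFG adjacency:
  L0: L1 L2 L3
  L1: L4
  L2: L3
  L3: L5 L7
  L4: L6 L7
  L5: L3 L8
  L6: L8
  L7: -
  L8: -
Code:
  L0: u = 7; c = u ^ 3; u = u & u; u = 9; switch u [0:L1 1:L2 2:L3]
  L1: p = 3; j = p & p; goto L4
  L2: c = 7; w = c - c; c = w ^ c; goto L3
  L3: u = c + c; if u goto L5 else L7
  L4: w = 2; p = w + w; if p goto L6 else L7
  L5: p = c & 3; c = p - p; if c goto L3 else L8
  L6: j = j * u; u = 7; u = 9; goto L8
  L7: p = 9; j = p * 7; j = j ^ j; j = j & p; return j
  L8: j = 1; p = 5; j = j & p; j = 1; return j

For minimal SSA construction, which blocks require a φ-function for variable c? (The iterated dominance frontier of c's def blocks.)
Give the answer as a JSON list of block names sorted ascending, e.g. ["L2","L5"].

idom tree: L1←L0 L2←L0 L3←L0 L4←L1 L5←L3 L6←L4 L7←L0 L8←L0
Dom∩ at merges:
  L3: preds {L0,L2,L5}: {L0} ∩ {L0,L2} ∩ {L0,L3,L5} = {L0}; idom=L0
  L7: preds {L3,L4}: {L0,L3} ∩ {L0,L1,L4} = {L0}; idom=L0
  L8: preds {L5,L6}: {L0,L3,L5} ∩ {L0,L1,L4,L6} = {L0}; idom=L0

DF derivation:
  L3←L0: walk · to L0
  L3←L2: walk L2 to L0
  L3←L5: walk L5→L3 to L0
  L7←L3: walk L3 to L0
  L7←L4: walk L4→L1 to L0
  L8←L5: walk L5→L3 to L0
  L8←L6: walk L6→L4→L1 to L0
  L0: DF=∅
  L1: DF={L7,L8}
  L2: DF={L3}
  L3: DF={L3,L7,L8}
  L4: DF={L7,L8}
  L5: DF={L3,L8}
  L6: DF={L8}
  L7: DF=∅
  L8: DF=∅

φ for c: defs {L0,L2,L5}
  DF⁺ = {L3,L7,L8}

Answer: ["L3", "L7", "L8"]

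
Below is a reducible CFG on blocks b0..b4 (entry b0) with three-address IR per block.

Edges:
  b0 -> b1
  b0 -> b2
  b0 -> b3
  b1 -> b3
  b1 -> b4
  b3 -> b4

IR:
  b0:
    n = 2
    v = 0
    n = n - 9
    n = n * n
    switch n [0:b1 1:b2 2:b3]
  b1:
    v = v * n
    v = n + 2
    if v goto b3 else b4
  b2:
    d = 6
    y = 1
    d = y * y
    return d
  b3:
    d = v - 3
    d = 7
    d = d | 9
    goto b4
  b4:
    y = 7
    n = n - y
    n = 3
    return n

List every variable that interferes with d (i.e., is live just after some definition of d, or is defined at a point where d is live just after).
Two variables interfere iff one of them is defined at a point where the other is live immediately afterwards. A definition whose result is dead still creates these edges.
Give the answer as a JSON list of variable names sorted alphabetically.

Answer: ["n"]

Working:
Per-block:
  b0 def {n,v} use ∅
  b1 def {v} use {n,v}
  b2 def {d,y} use ∅
  b3 def {d} use {v}
  b4 def {n,y} use {n}

Backward fixpoint:
  live b0: ∅→{n,v}
  live b1: {n,v}→{n,v}
  live b2: ∅→∅
  live b3: {n,v}→{n}
  live b4: {n}→∅

Interference:
  d — {n}
  n — {d,v,y}
  v — {n}
  y — {n}

N(d) = ["n"]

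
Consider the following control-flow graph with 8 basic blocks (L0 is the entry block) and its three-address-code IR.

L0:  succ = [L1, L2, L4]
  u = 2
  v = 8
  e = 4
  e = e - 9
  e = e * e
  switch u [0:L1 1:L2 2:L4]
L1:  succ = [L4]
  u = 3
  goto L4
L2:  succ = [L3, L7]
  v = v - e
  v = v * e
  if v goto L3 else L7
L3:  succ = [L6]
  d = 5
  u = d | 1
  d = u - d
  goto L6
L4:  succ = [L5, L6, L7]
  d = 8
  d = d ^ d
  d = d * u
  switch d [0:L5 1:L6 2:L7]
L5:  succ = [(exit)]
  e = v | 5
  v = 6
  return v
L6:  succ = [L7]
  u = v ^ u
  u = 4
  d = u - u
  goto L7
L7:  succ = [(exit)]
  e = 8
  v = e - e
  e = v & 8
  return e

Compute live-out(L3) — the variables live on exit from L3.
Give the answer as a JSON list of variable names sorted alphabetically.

Per-block:
  L0 def {e,u,v} use ∅
  L1 def {u} use ∅
  L2 def {v} use {e,v}
  L3 def {d,u} use ∅
  L4 def {d} use {u}
  L5 def {e,v} use {v}
  L6 def {d,u} use {u,v}
  L7 def {e,v} use ∅

Backward fixpoint:
  live L0: ∅→{e,u,v}
  live L1: {v}→{u,v}
  live L2: {e,v}→{v}
  live L3: {v}→{u,v}
  live L4: {u,v}→{u,v}
  live L5: {v}→∅
  live L6: {u,v}→∅
  live L7: ∅→∅

live-out(L3) = ["u", "v"]

Answer: ["u", "v"]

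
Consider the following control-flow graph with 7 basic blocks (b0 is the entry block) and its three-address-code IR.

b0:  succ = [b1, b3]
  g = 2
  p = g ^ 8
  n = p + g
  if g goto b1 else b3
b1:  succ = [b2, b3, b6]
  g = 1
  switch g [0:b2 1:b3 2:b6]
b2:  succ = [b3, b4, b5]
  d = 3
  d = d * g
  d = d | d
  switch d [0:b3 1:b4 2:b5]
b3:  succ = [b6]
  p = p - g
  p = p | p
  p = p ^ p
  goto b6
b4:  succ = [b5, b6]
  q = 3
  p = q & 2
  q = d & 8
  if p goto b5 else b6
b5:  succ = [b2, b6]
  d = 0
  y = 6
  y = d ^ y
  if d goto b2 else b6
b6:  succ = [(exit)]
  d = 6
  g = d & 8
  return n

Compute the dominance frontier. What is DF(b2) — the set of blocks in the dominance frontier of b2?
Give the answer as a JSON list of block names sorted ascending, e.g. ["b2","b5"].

Answer: ["b2", "b3", "b6"]

Working:
idom tree: b1←b0 b2←b1 b3←b0 b4←b2 b5←b2 b6←b0
Dom at joins:
  b2: preds {b1,b5}: {b0,b1} ∩ {b0,b1,b2,b5} = {b0,b1}; idom=b1
  b3: preds {b0,b1,b2}: {b0} ∩ {b0,b1} ∩ {b0,b1,b2} = {b0}; idom=b0
  b5: preds {b2,b4}: {b0,b1,b2} ∩ {b0,b1,b2,b4} = {b0,b1,b2}; idom=b2
  b6: preds {b1,b3,b4,b5}: {b0,b1} ∩ {b0,b3} ∩ {b0,b1,b2,b4} ∩ {b0,b1,b2,b5} = {b0}; idom=b0

DF walk-up:
  b2←b1: walk · to b1
  b2←b5: walk b5→b2 to b1
  b3←b0: walk · to b0
  b3←b1: walk b1 to b0
  b3←b2: walk b2→b1 to b0
  b5←b2: walk · to b2
  b5←b4: walk b4 to b2
  b6←b1: walk b1 to b0
  b6←b3: walk b3 to b0
  b6←b4: walk b4→b2→b1 to b0
  b6←b5: walk b5→b2→b1 to b0
  b0 → ∅
  b1 → {b3,b6}
  b2 → {b2,b3,b6}
  b3 → {b6}
  b4 → {b5,b6}
  b5 → {b2,b6}
  b6 → ∅

DF(b2) = ["b2", "b3", "b6"]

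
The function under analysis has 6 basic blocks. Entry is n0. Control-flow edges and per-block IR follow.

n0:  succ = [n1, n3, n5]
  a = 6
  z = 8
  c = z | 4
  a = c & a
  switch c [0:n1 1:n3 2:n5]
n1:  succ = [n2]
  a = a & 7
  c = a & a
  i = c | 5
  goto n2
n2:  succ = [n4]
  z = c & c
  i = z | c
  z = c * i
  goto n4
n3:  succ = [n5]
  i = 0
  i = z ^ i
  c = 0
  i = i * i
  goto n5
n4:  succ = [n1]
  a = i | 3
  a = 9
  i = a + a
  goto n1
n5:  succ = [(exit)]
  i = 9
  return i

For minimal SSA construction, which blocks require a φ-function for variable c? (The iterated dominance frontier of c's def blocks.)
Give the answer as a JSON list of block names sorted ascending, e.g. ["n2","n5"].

Answer: ["n1", "n5"]

Working:
idom tree: n1←n0 n2←n1 n3←n0 n4←n2 n5←n0
Dom at joins:
  n1: preds {n0,n4}: {n0} ∩ {n0,n1,n2,n4} = {n0}; idom=n0
  n5: preds {n0,n3}: {n0} ∩ {n0,n3} = {n0}; idom=n0

DF walk-up:
  join n1 pred n0: · stop@n0
  join n1 pred n4: n4→n2→n1 stop@n0
  join n5 pred n0: · stop@n0
  join n5 pred n3: n3 stop@n0
  n0 → ∅
  n1 → {n1}
  n2 → {n1}
  n3 → {n5}
  n4 → {n1}
  n5 → ∅

φ for c: defs {n0,n1,n3}
  DF⁺ = {n1,n5}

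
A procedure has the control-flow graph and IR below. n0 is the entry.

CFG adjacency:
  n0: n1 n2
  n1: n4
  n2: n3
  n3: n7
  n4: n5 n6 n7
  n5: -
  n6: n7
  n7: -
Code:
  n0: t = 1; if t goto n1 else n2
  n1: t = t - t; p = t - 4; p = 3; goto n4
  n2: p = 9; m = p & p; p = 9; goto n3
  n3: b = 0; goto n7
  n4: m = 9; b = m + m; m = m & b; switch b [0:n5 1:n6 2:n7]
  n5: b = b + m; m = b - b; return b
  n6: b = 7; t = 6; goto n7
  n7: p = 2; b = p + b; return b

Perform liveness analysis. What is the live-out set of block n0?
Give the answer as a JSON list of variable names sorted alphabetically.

Answer: ["t"]

Derivation:
Per-block:
  n0: {t} / ∅
  n1: {p,t} / {t}
  n2: {m,p} / ∅
  n3: {b} / ∅
  n4: {b,m} / ∅
  n5: {b,m} / {b,m}
  n6: {b,t} / ∅
  n7: {b,p} / {b}

Live sets:
  n0 li=∅ lo={t}
  n1 li={t} lo=∅
  n2 li=∅ lo=∅
  n3 li=∅ lo={b}
  n4 li=∅ lo={b,m}
  n5 li={b,m} lo=∅
  n6 li=∅ lo={b}
  n7 li={b} lo=∅

live-out(n0) = ["t"]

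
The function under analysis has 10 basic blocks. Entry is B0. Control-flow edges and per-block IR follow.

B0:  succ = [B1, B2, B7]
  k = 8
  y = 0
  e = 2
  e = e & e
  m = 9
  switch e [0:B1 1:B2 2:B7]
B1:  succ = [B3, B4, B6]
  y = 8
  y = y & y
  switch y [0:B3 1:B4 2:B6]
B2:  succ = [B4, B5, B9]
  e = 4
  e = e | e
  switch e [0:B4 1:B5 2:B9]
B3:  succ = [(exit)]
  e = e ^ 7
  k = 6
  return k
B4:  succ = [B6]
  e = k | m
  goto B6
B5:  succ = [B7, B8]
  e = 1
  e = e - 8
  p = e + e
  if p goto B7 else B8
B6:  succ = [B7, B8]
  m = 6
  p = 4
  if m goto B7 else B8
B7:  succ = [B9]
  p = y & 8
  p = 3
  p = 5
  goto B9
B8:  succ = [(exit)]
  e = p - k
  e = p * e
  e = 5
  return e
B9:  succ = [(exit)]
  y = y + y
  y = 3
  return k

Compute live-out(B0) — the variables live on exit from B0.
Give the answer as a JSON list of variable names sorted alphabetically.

Answer: ["e", "k", "m", "y"]

Analysis:
Block summaries:
  B0 def {e,k,m,y} use ∅
  B1 def {y} use ∅
  B2 def {e} use ∅
  B3 def {e,k} use {e}
  B4 def {e} use {k,m}
  B5 def {e,p} use ∅
  B6 def {m,p} use ∅
  B7 def {p} use {y}
  B8 def {e} use {k,p}
  B9 def {y} use {k,y}

Liveness:
  B0 li=∅ lo={e,k,m,y}
  B1 li={e,k,m} lo={e,k,m,y}
  B2 li={k,m,y} lo={k,m,y}
  B3 li={e} lo=∅
  B4 li={k,m,y} lo={k,y}
  B5 li={k,y} lo={k,p,y}
  B6 li={k,y} lo={k,p,y}
  B7 li={k,y} lo={k,y}
  B8 li={k,p} lo=∅
  B9 li={k,y} lo=∅

live-out(B0) = ["e", "k", "m", "y"]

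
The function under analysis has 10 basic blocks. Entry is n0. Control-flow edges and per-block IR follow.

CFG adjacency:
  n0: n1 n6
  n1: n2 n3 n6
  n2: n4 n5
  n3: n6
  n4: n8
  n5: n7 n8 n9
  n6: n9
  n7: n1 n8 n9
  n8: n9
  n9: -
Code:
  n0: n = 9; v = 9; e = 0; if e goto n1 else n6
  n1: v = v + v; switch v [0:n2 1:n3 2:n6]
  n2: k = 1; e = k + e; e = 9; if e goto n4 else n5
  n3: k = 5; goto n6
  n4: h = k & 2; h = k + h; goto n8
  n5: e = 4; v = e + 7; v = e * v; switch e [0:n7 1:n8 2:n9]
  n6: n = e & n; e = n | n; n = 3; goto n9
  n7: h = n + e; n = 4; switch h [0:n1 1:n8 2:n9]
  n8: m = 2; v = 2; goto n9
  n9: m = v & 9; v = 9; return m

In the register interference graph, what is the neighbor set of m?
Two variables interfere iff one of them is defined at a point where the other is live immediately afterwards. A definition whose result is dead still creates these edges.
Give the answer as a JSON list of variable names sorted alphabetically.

Answer: ["v"]

Derivation:
def/use:
  n0 def {e,n,v} use ∅
  n1 def {v} use {v}
  n2 def {e,k} use {e}
  n3 def {k} use ∅
  n4 def {h} use {k}
  n5 def {e,v} use ∅
  n6 def {e,n} use {e,n}
  n7 def {h,n} use {e,n}
  n8 def {m,v} use ∅
  n9 def {m,v} use {v}

Liveness:
  n0: in=∅ out={e,n,v}
  n1: in={e,n,v} out={e,n,v}
  n2: in={e,n} out={k,n}
  n3: in={e,n,v} out={e,n,v}
  n4: in={k} out=∅
  n5: in={n} out={e,n,v}
  n6: in={e,n,v} out={v}
  n7: in={e,n,v} out={e,n,v}
  n8: in=∅ out={v}
  n9: in={v} out=∅

Interfere edges:
  e↔{h,k,n,v}
  h↔{e,k,n,v}
  k↔{e,h,n,v}
  m↔{v}
  n↔{e,h,k,v}
  v↔{e,h,k,m,n}

N(m) = ["v"]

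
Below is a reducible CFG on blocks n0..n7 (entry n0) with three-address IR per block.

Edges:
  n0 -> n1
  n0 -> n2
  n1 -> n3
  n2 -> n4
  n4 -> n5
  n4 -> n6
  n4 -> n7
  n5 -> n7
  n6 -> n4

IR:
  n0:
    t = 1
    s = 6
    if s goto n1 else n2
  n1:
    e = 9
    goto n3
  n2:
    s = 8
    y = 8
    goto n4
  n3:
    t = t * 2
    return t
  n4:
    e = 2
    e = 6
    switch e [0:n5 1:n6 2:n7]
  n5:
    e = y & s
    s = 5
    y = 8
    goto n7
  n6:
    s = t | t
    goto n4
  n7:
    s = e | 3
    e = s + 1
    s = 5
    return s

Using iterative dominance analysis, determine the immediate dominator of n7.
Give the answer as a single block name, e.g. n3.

idom tree: n1←n0 n2←n0 n3←n1 n4←n2 n5←n4 n6←n4 n7←n4
Dom at joins:
  n4: preds {n2,n6}: {n0,n2} ∩ {n0,n2,n4,n6} = {n0,n2}; idom=n2
  n7: preds {n4,n5}: {n0,n2,n4} ∩ {n0,n2,n4,n5} = {n0,n2,n4}; idom=n4

idom(n7) = n4

Answer: n4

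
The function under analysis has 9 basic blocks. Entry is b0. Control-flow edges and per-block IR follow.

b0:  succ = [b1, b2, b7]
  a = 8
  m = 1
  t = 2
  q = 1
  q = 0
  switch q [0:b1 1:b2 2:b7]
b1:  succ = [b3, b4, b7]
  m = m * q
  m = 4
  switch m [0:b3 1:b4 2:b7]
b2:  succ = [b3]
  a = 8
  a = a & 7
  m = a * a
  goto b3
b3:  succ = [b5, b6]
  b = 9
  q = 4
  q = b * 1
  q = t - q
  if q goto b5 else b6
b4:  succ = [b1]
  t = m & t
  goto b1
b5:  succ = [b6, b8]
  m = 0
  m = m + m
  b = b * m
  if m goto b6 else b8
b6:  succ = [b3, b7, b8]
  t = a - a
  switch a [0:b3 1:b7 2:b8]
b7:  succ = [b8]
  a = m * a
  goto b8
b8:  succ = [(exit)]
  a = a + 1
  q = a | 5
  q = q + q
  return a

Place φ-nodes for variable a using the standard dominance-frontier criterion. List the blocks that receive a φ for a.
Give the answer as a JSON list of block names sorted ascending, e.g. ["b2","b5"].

idom tree: b1←b0 b2←b0 b3←b0 b4←b1 b5←b3 b6←b3 b7←b0 b8←b0
Join-block Dom:
  b1: preds {b0,b4}: {b0} ∩ {b0,b1,b4} = {b0}; idom=b0
  b3: preds {b1,b2,b6}: {b0,b1} ∩ {b0,b2} ∩ {b0,b3,b6} = {b0}; idom=b0
  b6: preds {b3,b5}: {b0,b3} ∩ {b0,b3,b5} = {b0,b3}; idom=b3
  b7: preds {b0,b1,b6}: {b0} ∩ {b0,b1} ∩ {b0,b3,b6} = {b0}; idom=b0
  b8: preds {b5,b6,b7}: {b0,b3,b5} ∩ {b0,b3,b6} ∩ {b0,b7} = {b0}; idom=b0

DF walk-up:
  b1←b0: walk · to b0
  b1←b4: walk b4→b1 to b0
  b3←b1: walk b1 to b0
  b3←b2: walk b2 to b0
  b3←b6: walk b6→b3 to b0
  b6←b3: walk · to b3
  b6←b5: walk b5 to b3
  b7←b0: walk · to b0
  b7←b1: walk b1 to b0
  b7←b6: walk b6→b3 to b0
  b8←b5: walk b5→b3 to b0
  b8←b6: walk b6→b3 to b0
  b8←b7: walk b7 to b0
  b0 → ∅
  b1 → {b1,b3,b7}
  b2 → {b3}
  b3 → {b3,b7,b8}
  b4 → {b1}
  b5 → {b6,b8}
  b6 → {b3,b7,b8}
  b7 → {b8}
  b8 → ∅

φ for a: defs {b0,b2,b7,b8}
  DF⁺ = {b3,b7,b8}

Answer: ["b3", "b7", "b8"]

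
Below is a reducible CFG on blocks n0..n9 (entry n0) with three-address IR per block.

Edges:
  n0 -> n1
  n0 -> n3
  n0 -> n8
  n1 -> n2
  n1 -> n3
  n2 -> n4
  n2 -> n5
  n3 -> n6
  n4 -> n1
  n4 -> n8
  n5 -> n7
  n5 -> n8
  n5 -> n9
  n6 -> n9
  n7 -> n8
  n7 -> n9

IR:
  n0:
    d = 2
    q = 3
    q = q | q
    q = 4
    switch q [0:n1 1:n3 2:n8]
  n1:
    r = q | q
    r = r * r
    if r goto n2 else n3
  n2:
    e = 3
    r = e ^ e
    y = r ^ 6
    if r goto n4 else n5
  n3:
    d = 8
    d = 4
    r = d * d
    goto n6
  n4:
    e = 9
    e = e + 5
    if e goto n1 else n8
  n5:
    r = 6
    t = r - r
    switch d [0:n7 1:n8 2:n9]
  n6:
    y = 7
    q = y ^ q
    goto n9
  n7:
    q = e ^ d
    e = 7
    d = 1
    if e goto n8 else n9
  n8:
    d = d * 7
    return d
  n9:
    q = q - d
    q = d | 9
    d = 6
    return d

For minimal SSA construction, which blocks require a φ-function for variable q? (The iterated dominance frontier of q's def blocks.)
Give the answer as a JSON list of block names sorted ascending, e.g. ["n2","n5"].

Answer: ["n8", "n9"]

Working:
idom tree: n1←n0 n2←n1 n3←n0 n4←n2 n5←n2 n6←n3 n7←n5 n8←n0 n9←n0
Dom∩ at merges:
  n1: preds {n0,n4}: {n0} ∩ {n0,n1,n2,n4} = {n0}; idom=n0
  n3: preds {n0,n1}: {n0} ∩ {n0,n1} = {n0}; idom=n0
  n8: preds {n0,n4,n5,n7}: {n0} ∩ {n0,n1,n2,n4} ∩ {n0,n1,n2,n5} ∩ {n0,n1,n2,n5,n7} = {n0}; idom=n0
  n9: preds {n5,n6,n7}: {n0,n1,n2,n5} ∩ {n0,n3,n6} ∩ {n0,n1,n2,n5,n7} = {n0}; idom=n0

DF derivation:
  n1←n0: walk · to n0
  n1←n4: walk n4→n2→n1 to n0
  n3←n0: walk · to n0
  n3←n1: walk n1 to n0
  n8←n0: walk · to n0
  n8←n4: walk n4→n2→n1 to n0
  n8←n5: walk n5→n2→n1 to n0
  n8←n7: walk n7→n5→n2→n1 to n0
  n9←n5: walk n5→n2→n1 to n0
  n9←n6: walk n6→n3 to n0
  n9←n7: walk n7→n5→n2→n1 to n0
  n0: DF=∅
  n1: DF={n1,n3,n8,n9}
  n2: DF={n1,n8,n9}
  n3: DF={n9}
  n4: DF={n1,n8}
  n5: DF={n8,n9}
  n6: DF={n9}
  n7: DF={n8,n9}
  n8: DF=∅
  n9: DF=∅

φ for q: defs {n0,n6,n7,n9}
  DF⁺ = {n8,n9}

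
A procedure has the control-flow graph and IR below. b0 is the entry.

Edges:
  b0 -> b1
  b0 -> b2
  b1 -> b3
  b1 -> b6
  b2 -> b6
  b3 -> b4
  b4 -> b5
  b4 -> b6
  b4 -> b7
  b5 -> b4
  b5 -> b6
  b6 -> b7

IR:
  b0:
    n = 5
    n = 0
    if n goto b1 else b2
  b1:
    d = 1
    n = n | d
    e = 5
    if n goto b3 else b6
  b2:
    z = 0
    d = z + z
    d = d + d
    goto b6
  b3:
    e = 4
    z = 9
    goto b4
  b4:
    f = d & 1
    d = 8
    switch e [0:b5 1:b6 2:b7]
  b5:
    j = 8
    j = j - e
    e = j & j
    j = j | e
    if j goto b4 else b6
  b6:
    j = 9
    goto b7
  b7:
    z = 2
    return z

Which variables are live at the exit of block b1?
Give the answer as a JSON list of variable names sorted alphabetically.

Answer: ["d"]

Analysis:
Block summaries:
  b0: def={n} ue=∅
  b1: def={d,e,n} ue={n}
  b2: def={d,z} ue=∅
  b3: def={e,z} ue=∅
  b4: def={d,f} ue={d,e}
  b5: def={e,j} ue={e}
  b6: def={j} ue=∅
  b7: def={z} ue=∅

Backward fixpoint:
  b0: in=∅ out={n}
  b1: in={n} out={d}
  b2: in=∅ out=∅
  b3: in={d} out={d,e}
  b4: in={d,e} out={d,e}
  b5: in={d,e} out={d,e}
  b6: in=∅ out=∅
  b7: in=∅ out=∅

live-out(b1) = ["d"]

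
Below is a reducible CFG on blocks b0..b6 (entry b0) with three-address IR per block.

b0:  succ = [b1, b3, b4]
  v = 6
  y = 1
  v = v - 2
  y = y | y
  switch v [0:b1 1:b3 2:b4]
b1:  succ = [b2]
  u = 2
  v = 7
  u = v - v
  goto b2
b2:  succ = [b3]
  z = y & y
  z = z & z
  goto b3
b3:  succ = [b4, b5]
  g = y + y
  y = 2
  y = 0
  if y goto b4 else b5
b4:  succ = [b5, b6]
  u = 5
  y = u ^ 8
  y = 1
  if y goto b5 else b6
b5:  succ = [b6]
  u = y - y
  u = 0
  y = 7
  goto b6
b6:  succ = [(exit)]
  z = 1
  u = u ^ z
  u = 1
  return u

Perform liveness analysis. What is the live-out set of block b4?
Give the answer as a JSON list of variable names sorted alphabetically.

Per-block:
  b0: def={v,y} ue=∅
  b1: def={u,v} ue=∅
  b2: def={z} ue={y}
  b3: def={g,y} ue={y}
  b4: def={u,y} ue=∅
  b5: def={u,y} ue={y}
  b6: def={u,z} ue={u}

Backward fixpoint:
  b0: in=∅ out={y}
  b1: in={y} out={y}
  b2: in={y} out={y}
  b3: in={y} out={y}
  b4: in=∅ out={u,y}
  b5: in={y} out={u}
  b6: in={u} out=∅

live-out(b4) = ["u", "y"]

Answer: ["u", "y"]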